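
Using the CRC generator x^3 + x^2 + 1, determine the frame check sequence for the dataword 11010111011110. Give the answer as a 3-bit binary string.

101

Append 3 zeros: 11010111011110000. Divide by 1101 (XOR where the leading bit is 1):
  pos 0: 1101 XOR 1101 = 0000
  pos 5: 1110 XOR 1101 = 0011
  pos 7: 1111 XOR 1101 = 0010
  pos 9: 1011 XOR 1101 = 0110
  pos 10: 1100 XOR 1101 = 0001
  pos 13: 1000 XOR 1101 = 0101
Remainder (last 3 bits) = 101. This is the CRC / FCS.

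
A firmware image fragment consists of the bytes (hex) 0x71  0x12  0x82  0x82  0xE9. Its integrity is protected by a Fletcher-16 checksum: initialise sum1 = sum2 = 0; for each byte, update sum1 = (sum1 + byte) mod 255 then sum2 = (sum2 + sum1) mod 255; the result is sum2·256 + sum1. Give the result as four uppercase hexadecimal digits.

Running sums (mod 255):
  after byte 0 (0x71): sum1=113, sum2=113
  after byte 1 (0x12): sum1=131, sum2=244
  after byte 2 (0x82): sum1=6, sum2=250
  after byte 3 (0x82): sum1=136, sum2=131
  after byte 4 (0xE9): sum1=114, sum2=245
Checksum = sum2·256 + sum1 = 245·256 + 114 = 62834 = 0xF572.

F572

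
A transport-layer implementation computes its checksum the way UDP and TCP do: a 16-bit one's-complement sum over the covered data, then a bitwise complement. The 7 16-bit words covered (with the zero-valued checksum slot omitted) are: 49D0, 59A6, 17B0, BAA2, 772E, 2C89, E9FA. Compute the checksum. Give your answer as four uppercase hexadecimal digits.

FC83

One's-complement addition (fold any carry out of bit 15 back into bit 0):
  0x49D0 + 0x59A6 = 0x0A376
  0xA376 + 0x17B0 = 0x0BB26
  0xBB26 + 0xBAA2 = 0x175C8 → wrap carry → 0x75C9
  0x75C9 + 0x772E = 0x0ECF7
  0xECF7 + 0x2C89 = 0x11980 → wrap carry → 0x1981
  0x1981 + 0xE9FA = 0x1037B → wrap carry → 0x037C
One's-complement sum = 0x037C.
Checksum = ~0x037C & 0xFFFF = 0xFC83.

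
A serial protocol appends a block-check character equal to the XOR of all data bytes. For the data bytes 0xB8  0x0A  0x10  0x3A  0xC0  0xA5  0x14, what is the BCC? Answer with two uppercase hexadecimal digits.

E9

XOR the bytes together:
  start with 0xB8
  0xB8 ⊕ 0x0A = 0xB2
  0xB2 ⊕ 0x10 = 0xA2
  0xA2 ⊕ 0x3A = 0x98
  0x98 ⊕ 0xC0 = 0x58
  0x58 ⊕ 0xA5 = 0xFD
  0xFD ⊕ 0x14 = 0xE9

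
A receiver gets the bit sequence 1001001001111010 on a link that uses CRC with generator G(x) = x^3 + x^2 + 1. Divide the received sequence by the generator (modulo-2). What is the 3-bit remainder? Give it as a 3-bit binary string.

Modulo-2 division of 1001001001111010 by 1101:
  pos 0: 1001 XOR 1101 = 0100
  pos 1: 1000 XOR 1101 = 0101
  pos 2: 1010 XOR 1101 = 0111
  pos 3: 1111 XOR 1101 = 0010
  pos 5: 1000 XOR 1101 = 0101
  pos 6: 1011 XOR 1101 = 0110
  pos 7: 1101 XOR 1101 = 0000
  pos 11: 1101 XOR 1101 = 0000
Remainder = 000 (zero — the frame passes the CRC check).

000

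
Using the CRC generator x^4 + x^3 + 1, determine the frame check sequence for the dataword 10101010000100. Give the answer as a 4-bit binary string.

Append 4 zeros: 101010100001000000. Divide by 11001 (XOR where the leading bit is 1):
  pos 0: 10101 XOR 11001 = 01100
  pos 1: 11000 XOR 11001 = 00001
  pos 5: 11000 XOR 11001 = 00001
  pos 9: 10100 XOR 11001 = 01101
  pos 10: 11010 XOR 11001 = 00011
  pos 13: 11000 XOR 11001 = 00001
Remainder (last 4 bits) = 0001. This is the CRC / FCS.

0001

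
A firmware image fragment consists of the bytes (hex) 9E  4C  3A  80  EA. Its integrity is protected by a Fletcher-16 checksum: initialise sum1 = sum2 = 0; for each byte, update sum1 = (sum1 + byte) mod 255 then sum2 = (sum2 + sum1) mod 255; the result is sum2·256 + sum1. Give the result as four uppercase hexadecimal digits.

E490

Running sums (mod 255):
  after byte 0 (9E): sum1=158, sum2=158
  after byte 1 (4C): sum1=234, sum2=137
  after byte 2 (3A): sum1=37, sum2=174
  after byte 3 (80): sum1=165, sum2=84
  after byte 4 (EA): sum1=144, sum2=228
Checksum = sum2·256 + sum1 = 228·256 + 144 = 58512 = 0xE490.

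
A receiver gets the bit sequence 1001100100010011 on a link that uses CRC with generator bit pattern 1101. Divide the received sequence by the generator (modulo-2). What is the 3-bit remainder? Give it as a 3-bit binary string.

000

Modulo-2 division of 1001100100010011 by 1101:
  pos 0: 1001 XOR 1101 = 0100
  pos 1: 1001 XOR 1101 = 0100
  pos 2: 1000 XOR 1101 = 0101
  pos 3: 1010 XOR 1101 = 0111
  pos 4: 1111 XOR 1101 = 0010
  pos 6: 1000 XOR 1101 = 0101
  pos 7: 1010 XOR 1101 = 0111
  pos 8: 1111 XOR 1101 = 0010
  pos 10: 1000 XOR 1101 = 0101
  pos 11: 1011 XOR 1101 = 0110
  pos 12: 1101 XOR 1101 = 0000
Remainder = 000 (zero — the frame passes the CRC check).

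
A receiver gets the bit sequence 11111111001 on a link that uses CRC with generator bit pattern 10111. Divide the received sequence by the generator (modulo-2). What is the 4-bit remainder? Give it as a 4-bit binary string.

Modulo-2 division of 11111111001 by 10111:
  pos 0: 11111 XOR 10111 = 01000
  pos 1: 10001 XOR 10111 = 00110
  pos 3: 11011 XOR 10111 = 01100
  pos 4: 11000 XOR 10111 = 01111
  pos 5: 11110 XOR 10111 = 01001
  pos 6: 10011 XOR 10111 = 00100
Remainder = 0100 (nonzero — an error is detected).

0100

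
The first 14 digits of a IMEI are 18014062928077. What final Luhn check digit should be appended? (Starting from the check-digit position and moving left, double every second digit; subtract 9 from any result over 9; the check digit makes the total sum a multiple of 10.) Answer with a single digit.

Partial digits right→left: 7 7 0 8 2 9 2 6 0 4 1 0 8 1
Double every second digit counting from the check-digit position (so the 1st, 3rd, 5th, ... of the partial from the right).
  doubled (with −9 where >9): 5 0 4 4 0 2 7 → sum 22
  kept as-is: 7 8 9 6 4 0 1 → sum 35
Total = 22 + 35 = 57.
Check digit = (10 − (57 mod 10)) mod 10 = 3.

3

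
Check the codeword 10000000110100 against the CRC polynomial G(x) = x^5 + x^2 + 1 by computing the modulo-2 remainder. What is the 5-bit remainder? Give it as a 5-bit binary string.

Modulo-2 division of 10000000110100 by 100101:
  pos 0: 100000 XOR 100101 = 000101
  pos 3: 101001 XOR 100101 = 001100
  pos 5: 110010 XOR 100101 = 010111
  pos 6: 101111 XOR 100101 = 001010
  pos 8: 101000 XOR 100101 = 001101
Remainder = 01101 (nonzero — an error is detected).

01101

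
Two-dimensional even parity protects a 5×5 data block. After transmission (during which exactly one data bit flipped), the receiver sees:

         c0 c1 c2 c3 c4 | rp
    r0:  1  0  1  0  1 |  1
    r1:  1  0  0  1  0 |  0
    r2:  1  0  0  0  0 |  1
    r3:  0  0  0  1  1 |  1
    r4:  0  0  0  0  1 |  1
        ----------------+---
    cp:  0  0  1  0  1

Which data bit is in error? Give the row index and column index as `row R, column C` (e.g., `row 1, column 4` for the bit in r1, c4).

row 3, column 0

Recompute each row's even parity and compare to rp:
  r0: data parity 1, sent rp 1 → ok
  r1: data parity 0, sent rp 0 → ok
  r2: data parity 1, sent rp 1 → ok
  r3: data parity 0, sent rp 1 → mismatch
  r4: data parity 1, sent rp 1 → ok
Recompute each column's even parity and compare to cp:
  c0: data parity 1, sent cp 0 → mismatch
  c1: data parity 0, sent cp 0 → ok
  c2: data parity 1, sent cp 1 → ok
  c3: data parity 0, sent cp 0 → ok
  c4: data parity 1, sent cp 1 → ok
Exactly one row (r3) and one column (c0) fail → the flipped bit is at their intersection.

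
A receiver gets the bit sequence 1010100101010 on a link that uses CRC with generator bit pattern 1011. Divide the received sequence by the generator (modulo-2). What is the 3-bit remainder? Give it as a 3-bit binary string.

000

Modulo-2 division of 1010100101010 by 1011:
  pos 0: 1010 XOR 1011 = 0001
  pos 3: 1100 XOR 1011 = 0111
  pos 4: 1111 XOR 1011 = 0100
  pos 5: 1000 XOR 1011 = 0011
  pos 7: 1110 XOR 1011 = 0101
  pos 8: 1011 XOR 1011 = 0000
Remainder = 000 (zero — the frame passes the CRC check).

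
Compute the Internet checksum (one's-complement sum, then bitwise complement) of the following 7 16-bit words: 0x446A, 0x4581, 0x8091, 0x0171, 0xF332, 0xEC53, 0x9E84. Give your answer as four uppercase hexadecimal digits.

One's-complement addition (fold any carry out of bit 15 back into bit 0):
  0x446A + 0x4581 = 0x089EB
  0x89EB + 0x8091 = 0x10A7C → wrap carry → 0x0A7D
  0x0A7D + 0x0171 = 0x00BEE
  0x0BEE + 0xF332 = 0x0FF20
  0xFF20 + 0xEC53 = 0x1EB73 → wrap carry → 0xEB74
  0xEB74 + 0x9E84 = 0x189F8 → wrap carry → 0x89F9
One's-complement sum = 0x89F9.
Checksum = ~0x89F9 & 0xFFFF = 0x7606.

7606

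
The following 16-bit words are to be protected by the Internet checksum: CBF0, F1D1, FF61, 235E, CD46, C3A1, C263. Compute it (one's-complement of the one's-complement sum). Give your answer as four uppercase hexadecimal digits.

One's-complement addition (fold any carry out of bit 15 back into bit 0):
  0xCBF0 + 0xF1D1 = 0x1BDC1 → wrap carry → 0xBDC2
  0xBDC2 + 0xFF61 = 0x1BD23 → wrap carry → 0xBD24
  0xBD24 + 0x235E = 0x0E082
  0xE082 + 0xCD46 = 0x1ADC8 → wrap carry → 0xADC9
  0xADC9 + 0xC3A1 = 0x1716A → wrap carry → 0x716B
  0x716B + 0xC263 = 0x133CE → wrap carry → 0x33CF
One's-complement sum = 0x33CF.
Checksum = ~0x33CF & 0xFFFF = 0xCC30.

CC30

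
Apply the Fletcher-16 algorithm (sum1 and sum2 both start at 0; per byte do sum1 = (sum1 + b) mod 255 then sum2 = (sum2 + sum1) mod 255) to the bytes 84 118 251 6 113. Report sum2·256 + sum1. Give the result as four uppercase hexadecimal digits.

Running sums (mod 255):
  after byte 0 (84): sum1=84, sum2=84
  after byte 1 (118): sum1=202, sum2=31
  after byte 2 (251): sum1=198, sum2=229
  after byte 3 (6): sum1=204, sum2=178
  after byte 4 (113): sum1=62, sum2=240
Checksum = sum2·256 + sum1 = 240·256 + 62 = 61502 = 0xF03E.

F03E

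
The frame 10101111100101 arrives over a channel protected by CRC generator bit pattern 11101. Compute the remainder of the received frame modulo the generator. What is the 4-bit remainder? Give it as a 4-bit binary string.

1000

Modulo-2 division of 10101111100101 by 11101:
  pos 0: 10101 XOR 11101 = 01000
  pos 1: 10001 XOR 11101 = 01100
  pos 2: 11001 XOR 11101 = 00100
  pos 4: 10011 XOR 11101 = 01110
  pos 5: 11100 XOR 11101 = 00001
  pos 9: 10101 XOR 11101 = 01000
Remainder = 1000 (nonzero — an error is detected).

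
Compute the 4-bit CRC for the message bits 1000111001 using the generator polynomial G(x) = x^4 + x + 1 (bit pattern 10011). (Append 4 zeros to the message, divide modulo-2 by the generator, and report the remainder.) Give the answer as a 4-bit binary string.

1010

Append 4 zeros: 10001110010000. Divide by 10011 (XOR where the leading bit is 1):
  pos 0: 10001 XOR 10011 = 00010
  pos 3: 10110 XOR 10011 = 00101
  pos 5: 10101 XOR 10011 = 00110
  pos 7: 11000 XOR 10011 = 01011
  pos 8: 10110 XOR 10011 = 00101
Remainder (last 4 bits) = 1010. This is the CRC / FCS.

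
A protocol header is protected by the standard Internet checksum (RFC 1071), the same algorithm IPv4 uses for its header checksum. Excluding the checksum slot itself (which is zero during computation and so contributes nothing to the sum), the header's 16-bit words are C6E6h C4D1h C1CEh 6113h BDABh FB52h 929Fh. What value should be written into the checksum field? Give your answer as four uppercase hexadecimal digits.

05C7

One's-complement addition (fold any carry out of bit 15 back into bit 0):
  0xC6E6 + 0xC4D1 = 0x18BB7 → wrap carry → 0x8BB8
  0x8BB8 + 0xC1CE = 0x14D86 → wrap carry → 0x4D87
  0x4D87 + 0x6113 = 0x0AE9A
  0xAE9A + 0xBDAB = 0x16C45 → wrap carry → 0x6C46
  0x6C46 + 0xFB52 = 0x16798 → wrap carry → 0x6799
  0x6799 + 0x929F = 0x0FA38
One's-complement sum = 0xFA38.
Checksum = ~0xFA38 & 0xFFFF = 0x05C7.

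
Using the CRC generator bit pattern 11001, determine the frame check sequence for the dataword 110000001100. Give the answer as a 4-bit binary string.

0101

Append 4 zeros: 1100000011000000. Divide by 11001 (XOR where the leading bit is 1):
  pos 0: 11000 XOR 11001 = 00001
  pos 4: 10001 XOR 11001 = 01000
  pos 5: 10001 XOR 11001 = 01000
  pos 6: 10000 XOR 11001 = 01001
  pos 7: 10010 XOR 11001 = 01011
  pos 8: 10110 XOR 11001 = 01111
  pos 9: 11110 XOR 11001 = 00111
  pos 11: 11100 XOR 11001 = 00101
Remainder (last 4 bits) = 0101. This is the CRC / FCS.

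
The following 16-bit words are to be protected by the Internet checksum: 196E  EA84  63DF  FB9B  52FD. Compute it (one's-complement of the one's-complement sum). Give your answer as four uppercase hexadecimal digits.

One's-complement addition (fold any carry out of bit 15 back into bit 0):
  0x196E + 0xEA84 = 0x103F2 → wrap carry → 0x03F3
  0x03F3 + 0x63DF = 0x067D2
  0x67D2 + 0xFB9B = 0x1636D → wrap carry → 0x636E
  0x636E + 0x52FD = 0x0B66B
One's-complement sum = 0xB66B.
Checksum = ~0xB66B & 0xFFFF = 0x4994.

4994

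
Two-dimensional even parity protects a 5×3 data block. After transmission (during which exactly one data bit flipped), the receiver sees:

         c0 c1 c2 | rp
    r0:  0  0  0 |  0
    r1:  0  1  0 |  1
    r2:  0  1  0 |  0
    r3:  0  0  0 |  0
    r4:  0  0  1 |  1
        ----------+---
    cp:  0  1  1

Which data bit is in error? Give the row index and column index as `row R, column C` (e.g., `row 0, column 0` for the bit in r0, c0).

Recompute each row's even parity and compare to rp:
  r0: data parity 0, sent rp 0 → ok
  r1: data parity 1, sent rp 1 → ok
  r2: data parity 1, sent rp 0 → mismatch
  r3: data parity 0, sent rp 0 → ok
  r4: data parity 1, sent rp 1 → ok
Recompute each column's even parity and compare to cp:
  c0: data parity 0, sent cp 0 → ok
  c1: data parity 0, sent cp 1 → mismatch
  c2: data parity 1, sent cp 1 → ok
Exactly one row (r2) and one column (c1) fail → the flipped bit is at their intersection.

row 2, column 1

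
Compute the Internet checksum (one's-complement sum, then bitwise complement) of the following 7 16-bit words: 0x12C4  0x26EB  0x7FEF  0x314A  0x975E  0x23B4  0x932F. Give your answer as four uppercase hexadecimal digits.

C6D4

One's-complement addition (fold any carry out of bit 15 back into bit 0):
  0x12C4 + 0x26EB = 0x039AF
  0x39AF + 0x7FEF = 0x0B99E
  0xB99E + 0x314A = 0x0EAE8
  0xEAE8 + 0x975E = 0x18246 → wrap carry → 0x8247
  0x8247 + 0x23B4 = 0x0A5FB
  0xA5FB + 0x932F = 0x1392A → wrap carry → 0x392B
One's-complement sum = 0x392B.
Checksum = ~0x392B & 0xFFFF = 0xC6D4.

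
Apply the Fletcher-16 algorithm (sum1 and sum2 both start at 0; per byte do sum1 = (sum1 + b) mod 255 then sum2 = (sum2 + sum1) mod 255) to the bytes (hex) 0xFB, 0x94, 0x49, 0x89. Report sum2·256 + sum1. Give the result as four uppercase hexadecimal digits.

C963

Running sums (mod 255):
  after byte 0 (0xFB): sum1=251, sum2=251
  after byte 1 (0x94): sum1=144, sum2=140
  after byte 2 (0x49): sum1=217, sum2=102
  after byte 3 (0x89): sum1=99, sum2=201
Checksum = sum2·256 + sum1 = 201·256 + 99 = 51555 = 0xC963.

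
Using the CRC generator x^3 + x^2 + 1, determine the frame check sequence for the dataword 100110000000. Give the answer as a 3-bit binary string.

011

Append 3 zeros: 100110000000000. Divide by 1101 (XOR where the leading bit is 1):
  pos 0: 1001 XOR 1101 = 0100
  pos 1: 1001 XOR 1101 = 0100
  pos 2: 1000 XOR 1101 = 0101
  pos 3: 1010 XOR 1101 = 0111
  pos 4: 1110 XOR 1101 = 0011
  pos 6: 1100 XOR 1101 = 0001
  pos 9: 1000 XOR 1101 = 0101
  pos 10: 1010 XOR 1101 = 0111
  pos 11: 1110 XOR 1101 = 0011
Remainder (last 3 bits) = 011. This is the CRC / FCS.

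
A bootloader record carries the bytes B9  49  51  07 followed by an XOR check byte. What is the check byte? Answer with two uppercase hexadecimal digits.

A6

XOR the bytes together:
  start with 0xB9
  0xB9 ⊕ 0x49 = 0xF0
  0xF0 ⊕ 0x51 = 0xA1
  0xA1 ⊕ 0x07 = 0xA6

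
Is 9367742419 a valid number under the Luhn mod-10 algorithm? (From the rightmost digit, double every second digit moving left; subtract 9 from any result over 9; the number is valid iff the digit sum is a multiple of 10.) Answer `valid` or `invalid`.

From the right, keep odd positions and double even positions (subtract 9 from any doubled value over 9):
  doubled (positions 2,4,...): 2 4 5 3 9 → sum 23
  kept (positions 1,3,...): 9 4 4 7 3 → sum 27
Total = 50.
50 mod 10 = 0, so the number is valid.

valid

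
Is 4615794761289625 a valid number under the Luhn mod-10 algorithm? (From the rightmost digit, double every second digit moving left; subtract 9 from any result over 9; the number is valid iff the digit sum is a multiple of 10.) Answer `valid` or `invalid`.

valid

From the right, keep odd positions and double even positions (subtract 9 from any doubled value over 9):
  doubled (positions 2,4,...): 4 9 4 3 8 5 2 8 → sum 43
  kept (positions 1,3,...): 5 6 8 1 7 9 5 6 → sum 47
Total = 90.
90 mod 10 = 0, so the number is valid.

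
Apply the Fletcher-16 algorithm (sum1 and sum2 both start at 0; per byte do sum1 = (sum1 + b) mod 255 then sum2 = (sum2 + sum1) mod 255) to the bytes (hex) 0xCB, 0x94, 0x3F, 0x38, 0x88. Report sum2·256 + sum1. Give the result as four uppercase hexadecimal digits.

0460

Running sums (mod 255):
  after byte 0 (0xCB): sum1=203, sum2=203
  after byte 1 (0x94): sum1=96, sum2=44
  after byte 2 (0x3F): sum1=159, sum2=203
  after byte 3 (0x38): sum1=215, sum2=163
  after byte 4 (0x88): sum1=96, sum2=4
Checksum = sum2·256 + sum1 = 4·256 + 96 = 1120 = 0x0460.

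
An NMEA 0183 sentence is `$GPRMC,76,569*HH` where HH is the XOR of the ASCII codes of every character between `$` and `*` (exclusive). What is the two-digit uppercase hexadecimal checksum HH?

70

XOR the ASCII codes of the payload characters:
  'G' = 0x47 → acc = 0x47
  'P' = 0x50 → acc = 0x17
  'R' = 0x52 → acc = 0x45
  'M' = 0x4D → acc = 0x08
  'C' = 0x43 → acc = 0x4B
  ',' = 0x2C → acc = 0x67
  '7' = 0x37 → acc = 0x50
  '6' = 0x36 → acc = 0x66
  ',' = 0x2C → acc = 0x4A
  '5' = 0x35 → acc = 0x7F
  '6' = 0x36 → acc = 0x49
  '9' = 0x39 → acc = 0x70
Checksum = 0x70.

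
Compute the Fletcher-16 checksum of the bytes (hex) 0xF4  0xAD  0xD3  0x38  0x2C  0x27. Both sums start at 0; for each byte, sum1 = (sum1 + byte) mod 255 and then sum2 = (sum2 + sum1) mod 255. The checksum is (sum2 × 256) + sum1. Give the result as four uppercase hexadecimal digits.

9902

Running sums (mod 255):
  after byte 0 (0xF4): sum1=244, sum2=244
  after byte 1 (0xAD): sum1=162, sum2=151
  after byte 2 (0xD3): sum1=118, sum2=14
  after byte 3 (0x38): sum1=174, sum2=188
  after byte 4 (0x2C): sum1=218, sum2=151
  after byte 5 (0x27): sum1=2, sum2=153
Checksum = sum2·256 + sum1 = 153·256 + 2 = 39170 = 0x9902.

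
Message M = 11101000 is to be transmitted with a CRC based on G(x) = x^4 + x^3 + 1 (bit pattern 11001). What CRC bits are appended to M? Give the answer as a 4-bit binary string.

0101

Append 4 zeros: 111010000000. Divide by 11001 (XOR where the leading bit is 1):
  pos 0: 11101 XOR 11001 = 00100
  pos 2: 10000 XOR 11001 = 01001
  pos 3: 10010 XOR 11001 = 01011
  pos 4: 10110 XOR 11001 = 01111
  pos 5: 11110 XOR 11001 = 00111
  pos 7: 11100 XOR 11001 = 00101
Remainder (last 4 bits) = 0101. This is the CRC / FCS.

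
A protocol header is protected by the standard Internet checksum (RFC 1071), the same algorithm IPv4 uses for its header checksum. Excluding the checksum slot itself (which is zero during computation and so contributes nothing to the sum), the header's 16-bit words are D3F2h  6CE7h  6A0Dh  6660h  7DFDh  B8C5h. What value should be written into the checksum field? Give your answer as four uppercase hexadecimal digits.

One's-complement addition (fold any carry out of bit 15 back into bit 0):
  0xD3F2 + 0x6CE7 = 0x140D9 → wrap carry → 0x40DA
  0x40DA + 0x6A0D = 0x0AAE7
  0xAAE7 + 0x6660 = 0x11147 → wrap carry → 0x1148
  0x1148 + 0x7DFD = 0x08F45
  0x8F45 + 0xB8C5 = 0x1480A → wrap carry → 0x480B
One's-complement sum = 0x480B.
Checksum = ~0x480B & 0xFFFF = 0xB7F4.

B7F4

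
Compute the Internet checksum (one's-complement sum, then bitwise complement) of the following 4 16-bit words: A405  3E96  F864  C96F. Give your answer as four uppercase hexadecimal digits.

One's-complement addition (fold any carry out of bit 15 back into bit 0):
  0xA405 + 0x3E96 = 0x0E29B
  0xE29B + 0xF864 = 0x1DAFF → wrap carry → 0xDB00
  0xDB00 + 0xC96F = 0x1A46F → wrap carry → 0xA470
One's-complement sum = 0xA470.
Checksum = ~0xA470 & 0xFFFF = 0x5B8F.

5B8F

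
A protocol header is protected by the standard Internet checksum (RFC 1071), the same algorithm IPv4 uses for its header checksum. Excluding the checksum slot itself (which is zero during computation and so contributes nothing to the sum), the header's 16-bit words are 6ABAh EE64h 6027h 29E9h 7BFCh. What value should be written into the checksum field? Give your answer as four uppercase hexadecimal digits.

One's-complement addition (fold any carry out of bit 15 back into bit 0):
  0x6ABA + 0xEE64 = 0x1591E → wrap carry → 0x591F
  0x591F + 0x6027 = 0x0B946
  0xB946 + 0x29E9 = 0x0E32F
  0xE32F + 0x7BFC = 0x15F2B → wrap carry → 0x5F2C
One's-complement sum = 0x5F2C.
Checksum = ~0x5F2C & 0xFFFF = 0xA0D3.

A0D3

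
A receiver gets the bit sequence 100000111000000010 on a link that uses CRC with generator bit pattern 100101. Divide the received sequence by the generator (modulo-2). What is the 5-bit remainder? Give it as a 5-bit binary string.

11101

Modulo-2 division of 100000111000000010 by 100101:
  pos 0: 100000 XOR 100101 = 000101
  pos 3: 101111 XOR 100101 = 001010
  pos 5: 101000 XOR 100101 = 001101
  pos 7: 110100 XOR 100101 = 010001
  pos 8: 100010 XOR 100101 = 000111
  pos 11: 111001 XOR 100101 = 011100
  pos 12: 111000 XOR 100101 = 011101
Remainder = 11101 (nonzero — an error is detected).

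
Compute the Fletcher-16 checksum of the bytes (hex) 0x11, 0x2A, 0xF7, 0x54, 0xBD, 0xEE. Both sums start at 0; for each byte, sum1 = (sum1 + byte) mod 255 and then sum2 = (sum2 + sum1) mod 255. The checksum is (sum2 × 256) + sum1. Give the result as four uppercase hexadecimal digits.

8034

Running sums (mod 255):
  after byte 0 (0x11): sum1=17, sum2=17
  after byte 1 (0x2A): sum1=59, sum2=76
  after byte 2 (0xF7): sum1=51, sum2=127
  after byte 3 (0x54): sum1=135, sum2=7
  after byte 4 (0xBD): sum1=69, sum2=76
  after byte 5 (0xEE): sum1=52, sum2=128
Checksum = sum2·256 + sum1 = 128·256 + 52 = 32820 = 0x8034.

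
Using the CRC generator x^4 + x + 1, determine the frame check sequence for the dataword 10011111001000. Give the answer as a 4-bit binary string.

1101

Append 4 zeros: 100111110010000000. Divide by 10011 (XOR where the leading bit is 1):
  pos 0: 10011 XOR 10011 = 00000
  pos 5: 11100 XOR 10011 = 01111
  pos 6: 11111 XOR 10011 = 01100
  pos 7: 11000 XOR 10011 = 01011
  pos 8: 10110 XOR 10011 = 00101
  pos 10: 10100 XOR 10011 = 00111
  pos 12: 11100 XOR 10011 = 01111
  pos 13: 11110 XOR 10011 = 01101
Remainder (last 4 bits) = 1101. This is the CRC / FCS.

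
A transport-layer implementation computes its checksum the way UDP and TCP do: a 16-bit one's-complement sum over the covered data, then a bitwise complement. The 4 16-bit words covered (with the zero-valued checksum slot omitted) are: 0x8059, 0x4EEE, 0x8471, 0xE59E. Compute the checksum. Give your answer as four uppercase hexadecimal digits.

One's-complement addition (fold any carry out of bit 15 back into bit 0):
  0x8059 + 0x4EEE = 0x0CF47
  0xCF47 + 0x8471 = 0x153B8 → wrap carry → 0x53B9
  0x53B9 + 0xE59E = 0x13957 → wrap carry → 0x3958
One's-complement sum = 0x3958.
Checksum = ~0x3958 & 0xFFFF = 0xC6A7.

C6A7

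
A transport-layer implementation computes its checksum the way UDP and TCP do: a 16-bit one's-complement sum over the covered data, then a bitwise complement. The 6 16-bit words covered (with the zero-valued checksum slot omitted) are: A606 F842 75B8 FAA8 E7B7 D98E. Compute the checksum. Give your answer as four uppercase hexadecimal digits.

300E

One's-complement addition (fold any carry out of bit 15 back into bit 0):
  0xA606 + 0xF842 = 0x19E48 → wrap carry → 0x9E49
  0x9E49 + 0x75B8 = 0x11401 → wrap carry → 0x1402
  0x1402 + 0xFAA8 = 0x10EAA → wrap carry → 0x0EAB
  0x0EAB + 0xE7B7 = 0x0F662
  0xF662 + 0xD98E = 0x1CFF0 → wrap carry → 0xCFF1
One's-complement sum = 0xCFF1.
Checksum = ~0xCFF1 & 0xFFFF = 0x300E.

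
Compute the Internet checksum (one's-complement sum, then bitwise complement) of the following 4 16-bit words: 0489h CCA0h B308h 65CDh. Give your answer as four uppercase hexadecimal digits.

One's-complement addition (fold any carry out of bit 15 back into bit 0):
  0x0489 + 0xCCA0 = 0x0D129
  0xD129 + 0xB308 = 0x18431 → wrap carry → 0x8432
  0x8432 + 0x65CD = 0x0E9FF
One's-complement sum = 0xE9FF.
Checksum = ~0xE9FF & 0xFFFF = 0x1600.

1600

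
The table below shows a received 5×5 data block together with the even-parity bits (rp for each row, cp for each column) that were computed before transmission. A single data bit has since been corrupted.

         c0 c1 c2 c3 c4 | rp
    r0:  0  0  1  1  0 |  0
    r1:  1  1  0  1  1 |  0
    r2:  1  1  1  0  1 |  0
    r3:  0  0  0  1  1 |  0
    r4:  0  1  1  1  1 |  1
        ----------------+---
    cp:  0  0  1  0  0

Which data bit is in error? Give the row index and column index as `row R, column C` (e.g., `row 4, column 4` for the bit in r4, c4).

Recompute each row's even parity and compare to rp:
  r0: data parity 0, sent rp 0 → ok
  r1: data parity 0, sent rp 0 → ok
  r2: data parity 0, sent rp 0 → ok
  r3: data parity 0, sent rp 0 → ok
  r4: data parity 0, sent rp 1 → mismatch
Recompute each column's even parity and compare to cp:
  c0: data parity 0, sent cp 0 → ok
  c1: data parity 1, sent cp 0 → mismatch
  c2: data parity 1, sent cp 1 → ok
  c3: data parity 0, sent cp 0 → ok
  c4: data parity 0, sent cp 0 → ok
Exactly one row (r4) and one column (c1) fail → the flipped bit is at their intersection.

row 4, column 1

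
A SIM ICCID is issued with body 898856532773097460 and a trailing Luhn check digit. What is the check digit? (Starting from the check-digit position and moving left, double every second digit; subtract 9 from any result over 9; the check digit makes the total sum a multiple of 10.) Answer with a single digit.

Partial digits right→left: 0 6 4 7 9 0 3 7 7 2 3 5 6 5 8 8 9 8
Double every second digit counting from the check-digit position (so the 1st, 3rd, 5th, ... of the partial from the right).
  doubled (with −9 where >9): 0 8 9 6 5 6 3 7 9 → sum 53
  kept as-is: 6 7 0 7 2 5 5 8 8 → sum 48
Total = 53 + 48 = 101.
Check digit = (10 − (101 mod 10)) mod 10 = 9.

9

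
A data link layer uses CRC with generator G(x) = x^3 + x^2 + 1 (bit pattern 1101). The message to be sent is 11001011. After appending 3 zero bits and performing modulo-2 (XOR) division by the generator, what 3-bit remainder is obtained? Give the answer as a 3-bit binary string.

Append 3 zeros: 11001011000. Divide by 1101 (XOR where the leading bit is 1):
  pos 0: 1100 XOR 1101 = 0001
  pos 3: 1101 XOR 1101 = 0000
  pos 7: 1000 XOR 1101 = 0101
Remainder (last 3 bits) = 101. This is the CRC / FCS.

101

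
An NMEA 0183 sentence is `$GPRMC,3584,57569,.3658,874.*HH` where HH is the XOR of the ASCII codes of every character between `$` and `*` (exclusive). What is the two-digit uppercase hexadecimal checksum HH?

4A

XOR the ASCII codes of the payload characters:
  'G' = 0x47 → acc = 0x47
  'P' = 0x50 → acc = 0x17
  'R' = 0x52 → acc = 0x45
  'M' = 0x4D → acc = 0x08
  'C' = 0x43 → acc = 0x4B
  ',' = 0x2C → acc = 0x67
  '3' = 0x33 → acc = 0x54
  '5' = 0x35 → acc = 0x61
  '8' = 0x38 → acc = 0x59
  '4' = 0x34 → acc = 0x6D
  ',' = 0x2C → acc = 0x41
  '5' = 0x35 → acc = 0x74
  '7' = 0x37 → acc = 0x43
  '5' = 0x35 → acc = 0x76
  '6' = 0x36 → acc = 0x40
  '9' = 0x39 → acc = 0x79
  ',' = 0x2C → acc = 0x55
  '.' = 0x2E → acc = 0x7B
  '3' = 0x33 → acc = 0x48
  '6' = 0x36 → acc = 0x7E
  '5' = 0x35 → acc = 0x4B
  '8' = 0x38 → acc = 0x73
  ',' = 0x2C → acc = 0x5F
  '8' = 0x38 → acc = 0x67
  '7' = 0x37 → acc = 0x50
  '4' = 0x34 → acc = 0x64
  '.' = 0x2E → acc = 0x4A
Checksum = 0x4A.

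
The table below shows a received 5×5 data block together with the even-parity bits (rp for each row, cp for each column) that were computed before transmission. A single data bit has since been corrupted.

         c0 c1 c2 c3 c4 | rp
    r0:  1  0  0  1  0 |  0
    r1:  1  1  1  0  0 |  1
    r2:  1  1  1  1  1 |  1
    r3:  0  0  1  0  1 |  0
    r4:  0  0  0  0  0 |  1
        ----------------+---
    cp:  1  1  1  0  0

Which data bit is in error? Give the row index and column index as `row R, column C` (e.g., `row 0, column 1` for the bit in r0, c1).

Recompute each row's even parity and compare to rp:
  r0: data parity 0, sent rp 0 → ok
  r1: data parity 1, sent rp 1 → ok
  r2: data parity 1, sent rp 1 → ok
  r3: data parity 0, sent rp 0 → ok
  r4: data parity 0, sent rp 1 → mismatch
Recompute each column's even parity and compare to cp:
  c0: data parity 1, sent cp 1 → ok
  c1: data parity 0, sent cp 1 → mismatch
  c2: data parity 1, sent cp 1 → ok
  c3: data parity 0, sent cp 0 → ok
  c4: data parity 0, sent cp 0 → ok
Exactly one row (r4) and one column (c1) fail → the flipped bit is at their intersection.

row 4, column 1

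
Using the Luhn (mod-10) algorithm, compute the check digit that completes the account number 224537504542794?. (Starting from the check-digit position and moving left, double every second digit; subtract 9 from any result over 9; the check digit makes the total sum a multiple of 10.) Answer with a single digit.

2

Partial digits right→left: 4 9 7 2 4 5 4 0 5 7 3 5 4 2 2
Double every second digit counting from the check-digit position (so the 1st, 3rd, 5th, ... of the partial from the right).
  doubled (with −9 where >9): 8 5 8 8 1 6 8 4 → sum 48
  kept as-is: 9 2 5 0 7 5 2 → sum 30
Total = 48 + 30 = 78.
Check digit = (10 − (78 mod 10)) mod 10 = 2.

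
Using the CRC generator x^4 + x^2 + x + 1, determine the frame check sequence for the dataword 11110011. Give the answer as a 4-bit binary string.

0000

Append 4 zeros: 111100110000. Divide by 10111 (XOR where the leading bit is 1):
  pos 0: 11110 XOR 10111 = 01001
  pos 1: 10010 XOR 10111 = 00101
  pos 3: 10111 XOR 10111 = 00000
Remainder (last 4 bits) = 0000. This is the CRC / FCS.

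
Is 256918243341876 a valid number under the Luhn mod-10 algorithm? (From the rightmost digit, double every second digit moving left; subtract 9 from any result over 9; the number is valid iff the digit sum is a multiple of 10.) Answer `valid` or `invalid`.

valid

From the right, keep odd positions and double even positions (subtract 9 from any doubled value over 9):
  doubled (positions 2,4,...): 5 2 6 8 7 9 1 → sum 38
  kept (positions 1,3,...): 6 8 4 3 2 1 6 2 → sum 32
Total = 70.
70 mod 10 = 0, so the number is valid.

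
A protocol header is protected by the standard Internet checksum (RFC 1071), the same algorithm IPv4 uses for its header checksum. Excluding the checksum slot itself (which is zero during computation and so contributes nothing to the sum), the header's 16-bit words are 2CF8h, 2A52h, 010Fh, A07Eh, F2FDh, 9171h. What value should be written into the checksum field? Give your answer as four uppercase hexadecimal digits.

82B8

One's-complement addition (fold any carry out of bit 15 back into bit 0):
  0x2CF8 + 0x2A52 = 0x0574A
  0x574A + 0x010F = 0x05859
  0x5859 + 0xA07E = 0x0F8D7
  0xF8D7 + 0xF2FD = 0x1EBD4 → wrap carry → 0xEBD5
  0xEBD5 + 0x9171 = 0x17D46 → wrap carry → 0x7D47
One's-complement sum = 0x7D47.
Checksum = ~0x7D47 & 0xFFFF = 0x82B8.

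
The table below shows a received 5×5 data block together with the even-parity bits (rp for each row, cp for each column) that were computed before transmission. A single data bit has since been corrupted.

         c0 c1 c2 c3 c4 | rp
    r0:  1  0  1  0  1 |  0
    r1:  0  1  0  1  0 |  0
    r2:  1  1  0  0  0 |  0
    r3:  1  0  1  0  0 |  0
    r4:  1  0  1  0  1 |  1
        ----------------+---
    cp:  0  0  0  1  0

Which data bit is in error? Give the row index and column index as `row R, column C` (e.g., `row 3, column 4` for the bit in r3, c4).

Recompute each row's even parity and compare to rp:
  r0: data parity 1, sent rp 0 → mismatch
  r1: data parity 0, sent rp 0 → ok
  r2: data parity 0, sent rp 0 → ok
  r3: data parity 0, sent rp 0 → ok
  r4: data parity 1, sent rp 1 → ok
Recompute each column's even parity and compare to cp:
  c0: data parity 0, sent cp 0 → ok
  c1: data parity 0, sent cp 0 → ok
  c2: data parity 1, sent cp 0 → mismatch
  c3: data parity 1, sent cp 1 → ok
  c4: data parity 0, sent cp 0 → ok
Exactly one row (r0) and one column (c2) fail → the flipped bit is at their intersection.

row 0, column 2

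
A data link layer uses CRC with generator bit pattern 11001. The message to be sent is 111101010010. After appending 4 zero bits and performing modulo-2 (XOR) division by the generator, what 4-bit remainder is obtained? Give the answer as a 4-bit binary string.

Append 4 zeros: 1111010100100000. Divide by 11001 (XOR where the leading bit is 1):
  pos 0: 11110 XOR 11001 = 00111
  pos 2: 11110 XOR 11001 = 00111
  pos 4: 11110 XOR 11001 = 00111
  pos 6: 11101 XOR 11001 = 00100
  pos 8: 10000 XOR 11001 = 01001
  pos 9: 10010 XOR 11001 = 01011
  pos 10: 10110 XOR 11001 = 01111
  pos 11: 11110 XOR 11001 = 00111
Remainder (last 4 bits) = 0111. This is the CRC / FCS.

0111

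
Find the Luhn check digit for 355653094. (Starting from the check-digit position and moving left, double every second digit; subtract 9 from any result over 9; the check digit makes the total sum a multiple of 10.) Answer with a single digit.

Partial digits right→left: 4 9 0 3 5 6 5 5 3
Double every second digit counting from the check-digit position (so the 1st, 3rd, 5th, ... of the partial from the right).
  doubled (with −9 where >9): 8 0 1 1 6 → sum 16
  kept as-is: 9 3 6 5 → sum 23
Total = 16 + 23 = 39.
Check digit = (10 − (39 mod 10)) mod 10 = 1.

1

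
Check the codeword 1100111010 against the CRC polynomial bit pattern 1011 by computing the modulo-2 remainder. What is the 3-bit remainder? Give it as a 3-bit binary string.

Modulo-2 division of 1100111010 by 1011:
  pos 0: 1100 XOR 1011 = 0111
  pos 1: 1111 XOR 1011 = 0100
  pos 2: 1001 XOR 1011 = 0010
  pos 4: 1010 XOR 1011 = 0001
Remainder = 110 (nonzero — an error is detected).

110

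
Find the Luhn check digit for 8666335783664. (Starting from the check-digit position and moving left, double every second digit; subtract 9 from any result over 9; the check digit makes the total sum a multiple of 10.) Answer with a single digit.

4

Partial digits right→left: 4 6 6 3 8 7 5 3 3 6 6 6 8
Double every second digit counting from the check-digit position (so the 1st, 3rd, 5th, ... of the partial from the right).
  doubled (with −9 where >9): 8 3 7 1 6 3 7 → sum 35
  kept as-is: 6 3 7 3 6 6 → sum 31
Total = 35 + 31 = 66.
Check digit = (10 − (66 mod 10)) mod 10 = 4.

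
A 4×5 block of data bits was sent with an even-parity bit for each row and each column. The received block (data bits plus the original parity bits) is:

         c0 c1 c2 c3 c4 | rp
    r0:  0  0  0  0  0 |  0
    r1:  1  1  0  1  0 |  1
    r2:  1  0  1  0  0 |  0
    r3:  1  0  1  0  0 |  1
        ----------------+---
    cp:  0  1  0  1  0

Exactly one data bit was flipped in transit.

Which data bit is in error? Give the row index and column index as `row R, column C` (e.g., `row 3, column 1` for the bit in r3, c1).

row 3, column 0

Recompute each row's even parity and compare to rp:
  r0: data parity 0, sent rp 0 → ok
  r1: data parity 1, sent rp 1 → ok
  r2: data parity 0, sent rp 0 → ok
  r3: data parity 0, sent rp 1 → mismatch
Recompute each column's even parity and compare to cp:
  c0: data parity 1, sent cp 0 → mismatch
  c1: data parity 1, sent cp 1 → ok
  c2: data parity 0, sent cp 0 → ok
  c3: data parity 1, sent cp 1 → ok
  c4: data parity 0, sent cp 0 → ok
Exactly one row (r3) and one column (c0) fail → the flipped bit is at their intersection.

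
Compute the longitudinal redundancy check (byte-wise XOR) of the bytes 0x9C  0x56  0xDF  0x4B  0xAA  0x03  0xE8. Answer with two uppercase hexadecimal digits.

1F

XOR the bytes together:
  start with 0x9C
  0x9C ⊕ 0x56 = 0xCA
  0xCA ⊕ 0xDF = 0x15
  0x15 ⊕ 0x4B = 0x5E
  0x5E ⊕ 0xAA = 0xF4
  0xF4 ⊕ 0x03 = 0xF7
  0xF7 ⊕ 0xE8 = 0x1F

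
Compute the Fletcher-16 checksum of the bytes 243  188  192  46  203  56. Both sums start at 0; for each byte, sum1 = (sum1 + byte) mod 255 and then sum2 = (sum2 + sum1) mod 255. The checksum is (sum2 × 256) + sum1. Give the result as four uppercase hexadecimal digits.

C4A3

Running sums (mod 255):
  after byte 0 (243): sum1=243, sum2=243
  after byte 1 (188): sum1=176, sum2=164
  after byte 2 (192): sum1=113, sum2=22
  after byte 3 (46): sum1=159, sum2=181
  after byte 4 (203): sum1=107, sum2=33
  after byte 5 (56): sum1=163, sum2=196
Checksum = sum2·256 + sum1 = 196·256 + 163 = 50339 = 0xC4A3.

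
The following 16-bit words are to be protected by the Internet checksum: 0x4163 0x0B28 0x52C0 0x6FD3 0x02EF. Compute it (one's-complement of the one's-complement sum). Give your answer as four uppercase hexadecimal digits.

EDF1

One's-complement addition (fold any carry out of bit 15 back into bit 0):
  0x4163 + 0x0B28 = 0x04C8B
  0x4C8B + 0x52C0 = 0x09F4B
  0x9F4B + 0x6FD3 = 0x10F1E → wrap carry → 0x0F1F
  0x0F1F + 0x02EF = 0x0120E
One's-complement sum = 0x120E.
Checksum = ~0x120E & 0xFFFF = 0xEDF1.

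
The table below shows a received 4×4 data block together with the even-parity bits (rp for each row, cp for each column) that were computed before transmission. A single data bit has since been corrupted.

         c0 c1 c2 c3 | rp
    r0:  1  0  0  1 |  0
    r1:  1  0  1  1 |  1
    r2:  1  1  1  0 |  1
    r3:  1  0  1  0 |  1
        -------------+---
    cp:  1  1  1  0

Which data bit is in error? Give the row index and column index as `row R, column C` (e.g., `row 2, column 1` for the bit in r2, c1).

Recompute each row's even parity and compare to rp:
  r0: data parity 0, sent rp 0 → ok
  r1: data parity 1, sent rp 1 → ok
  r2: data parity 1, sent rp 1 → ok
  r3: data parity 0, sent rp 1 → mismatch
Recompute each column's even parity and compare to cp:
  c0: data parity 0, sent cp 1 → mismatch
  c1: data parity 1, sent cp 1 → ok
  c2: data parity 1, sent cp 1 → ok
  c3: data parity 0, sent cp 0 → ok
Exactly one row (r3) and one column (c0) fail → the flipped bit is at their intersection.

row 3, column 0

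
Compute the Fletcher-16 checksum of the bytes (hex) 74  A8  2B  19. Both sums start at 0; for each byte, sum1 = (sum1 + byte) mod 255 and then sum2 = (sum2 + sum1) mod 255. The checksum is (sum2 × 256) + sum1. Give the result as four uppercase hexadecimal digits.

Running sums (mod 255):
  after byte 0 (74): sum1=116, sum2=116
  after byte 1 (A8): sum1=29, sum2=145
  after byte 2 (2B): sum1=72, sum2=217
  after byte 3 (19): sum1=97, sum2=59
Checksum = sum2·256 + sum1 = 59·256 + 97 = 15201 = 0x3B61.

3B61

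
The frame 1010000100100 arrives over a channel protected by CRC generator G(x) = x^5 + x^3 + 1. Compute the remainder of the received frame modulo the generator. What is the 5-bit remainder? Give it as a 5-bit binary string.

00000

Modulo-2 division of 1010000100100 by 101001:
  pos 0: 101000 XOR 101001 = 000001
  pos 5: 101001 XOR 101001 = 000000
Remainder = 00000 (zero — the frame passes the CRC check).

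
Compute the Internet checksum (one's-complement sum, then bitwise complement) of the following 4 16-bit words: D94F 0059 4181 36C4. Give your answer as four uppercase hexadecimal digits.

One's-complement addition (fold any carry out of bit 15 back into bit 0):
  0xD94F + 0x0059 = 0x0D9A8
  0xD9A8 + 0x4181 = 0x11B29 → wrap carry → 0x1B2A
  0x1B2A + 0x36C4 = 0x051EE
One's-complement sum = 0x51EE.
Checksum = ~0x51EE & 0xFFFF = 0xAE11.

AE11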